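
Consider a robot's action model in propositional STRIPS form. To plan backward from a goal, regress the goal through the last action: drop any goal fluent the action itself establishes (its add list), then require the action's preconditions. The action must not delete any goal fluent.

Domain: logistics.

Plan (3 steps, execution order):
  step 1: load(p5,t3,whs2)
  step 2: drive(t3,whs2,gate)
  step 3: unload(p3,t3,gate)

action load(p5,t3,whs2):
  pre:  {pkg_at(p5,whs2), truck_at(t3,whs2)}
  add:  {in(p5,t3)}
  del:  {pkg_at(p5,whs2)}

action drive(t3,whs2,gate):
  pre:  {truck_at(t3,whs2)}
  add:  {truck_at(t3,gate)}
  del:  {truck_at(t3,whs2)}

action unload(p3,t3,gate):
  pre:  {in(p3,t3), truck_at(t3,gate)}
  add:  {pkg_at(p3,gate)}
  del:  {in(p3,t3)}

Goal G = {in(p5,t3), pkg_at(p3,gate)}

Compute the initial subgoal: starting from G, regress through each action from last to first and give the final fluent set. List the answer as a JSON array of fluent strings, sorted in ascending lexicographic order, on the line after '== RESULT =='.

Work backward from the goal:
  through step 3 (unload(p3,t3,gate)): drop {pkg_at(p3,gate)}, keep {in(p5,t3)}, require {in(p3,t3), truck_at(t3,gate)}
    → {in(p3,t3), in(p5,t3), truck_at(t3,gate)}
  through step 2 (drive(t3,whs2,gate)): drop {truck_at(t3,gate)}, keep {in(p3,t3), in(p5,t3)}, require {truck_at(t3,whs2)}
    → {in(p3,t3), in(p5,t3), truck_at(t3,whs2)}
  through step 1 (load(p5,t3,whs2)): drop {in(p5,t3)}, keep {in(p3,t3), truck_at(t3,whs2)}, require {pkg_at(p5,whs2), truck_at(t3,whs2)}
    → {in(p3,t3), pkg_at(p5,whs2), truck_at(t3,whs2)}

== RESULT ==
["in(p3,t3)", "pkg_at(p5,whs2)", "truck_at(t3,whs2)"]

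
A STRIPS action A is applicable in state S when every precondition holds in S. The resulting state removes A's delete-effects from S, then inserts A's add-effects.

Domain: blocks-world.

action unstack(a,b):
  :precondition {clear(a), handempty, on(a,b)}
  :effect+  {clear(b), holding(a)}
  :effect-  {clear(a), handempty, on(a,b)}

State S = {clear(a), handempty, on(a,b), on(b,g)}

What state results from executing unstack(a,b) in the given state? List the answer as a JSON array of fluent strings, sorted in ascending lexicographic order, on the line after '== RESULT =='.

Progress:
  pre ⊆ S: {clear(a), handempty, on(a,b)} ⊆ S  — applicable
  S \ del = {on(b,g)}
  ∪ add   = {clear(b), holding(a), on(b,g)}

== RESULT ==
["clear(b)", "holding(a)", "on(b,g)"]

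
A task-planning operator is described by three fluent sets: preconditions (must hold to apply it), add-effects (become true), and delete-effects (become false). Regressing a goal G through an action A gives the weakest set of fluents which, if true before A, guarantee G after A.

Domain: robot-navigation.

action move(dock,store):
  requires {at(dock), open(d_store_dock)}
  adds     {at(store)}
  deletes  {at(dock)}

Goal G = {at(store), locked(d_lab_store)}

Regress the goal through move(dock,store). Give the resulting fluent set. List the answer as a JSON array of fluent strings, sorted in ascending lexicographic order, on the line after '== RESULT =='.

Regress:
  G ∩ del = {}  (empty — regression defined)
  G \ add = {at(store), locked(d_lab_store)} \ {at(store)} = {locked(d_lab_store)}
  ∪ pre   = {locked(d_lab_store)} ∪ {at(dock), open(d_store_dock)}
          = {at(dock), locked(d_lab_store), open(d_store_dock)}

== RESULT ==
["at(dock)", "locked(d_lab_store)", "open(d_store_dock)"]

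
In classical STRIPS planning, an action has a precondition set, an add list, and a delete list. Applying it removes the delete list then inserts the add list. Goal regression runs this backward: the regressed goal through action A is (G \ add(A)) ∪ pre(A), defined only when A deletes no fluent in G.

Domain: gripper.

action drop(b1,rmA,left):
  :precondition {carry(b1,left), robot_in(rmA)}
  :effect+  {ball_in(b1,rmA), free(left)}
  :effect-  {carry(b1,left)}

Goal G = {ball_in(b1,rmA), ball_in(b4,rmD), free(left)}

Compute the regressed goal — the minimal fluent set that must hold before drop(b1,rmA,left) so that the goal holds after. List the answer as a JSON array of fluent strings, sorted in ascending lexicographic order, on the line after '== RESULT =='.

Regress:
  G ∩ del = {}  (empty — regression defined)
  G \ add = {ball_in(b1,rmA), ball_in(b4,rmD), free(left)} \ {ball_in(b1,rmA), free(left)} = {ball_in(b4,rmD)}
  ∪ pre   = {ball_in(b4,rmD)} ∪ {carry(b1,left), robot_in(rmA)}
          = {ball_in(b4,rmD), carry(b1,left), robot_in(rmA)}

== RESULT ==
["ball_in(b4,rmD)", "carry(b1,left)", "robot_in(rmA)"]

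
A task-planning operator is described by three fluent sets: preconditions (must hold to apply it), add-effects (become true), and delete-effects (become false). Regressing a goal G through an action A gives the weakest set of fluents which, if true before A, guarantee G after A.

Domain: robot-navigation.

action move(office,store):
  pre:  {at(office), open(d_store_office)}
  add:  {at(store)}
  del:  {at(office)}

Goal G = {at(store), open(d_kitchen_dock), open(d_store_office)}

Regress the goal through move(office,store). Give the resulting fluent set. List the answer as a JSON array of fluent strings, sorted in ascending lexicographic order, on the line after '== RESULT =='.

Regress:
  G ∩ del = {}  (empty — regression defined)
  G \ add = {at(store), open(d_kitchen_dock), open(d_store_office)} \ {at(store)} = {open(d_kitchen_dock), open(d_store_office)}
  ∪ pre   = {open(d_kitchen_dock), open(d_store_office)} ∪ {at(office), open(d_store_office)}
          = {at(office), open(d_kitchen_dock), open(d_store_office)}

== RESULT ==
["at(office)", "open(d_kitchen_dock)", "open(d_store_office)"]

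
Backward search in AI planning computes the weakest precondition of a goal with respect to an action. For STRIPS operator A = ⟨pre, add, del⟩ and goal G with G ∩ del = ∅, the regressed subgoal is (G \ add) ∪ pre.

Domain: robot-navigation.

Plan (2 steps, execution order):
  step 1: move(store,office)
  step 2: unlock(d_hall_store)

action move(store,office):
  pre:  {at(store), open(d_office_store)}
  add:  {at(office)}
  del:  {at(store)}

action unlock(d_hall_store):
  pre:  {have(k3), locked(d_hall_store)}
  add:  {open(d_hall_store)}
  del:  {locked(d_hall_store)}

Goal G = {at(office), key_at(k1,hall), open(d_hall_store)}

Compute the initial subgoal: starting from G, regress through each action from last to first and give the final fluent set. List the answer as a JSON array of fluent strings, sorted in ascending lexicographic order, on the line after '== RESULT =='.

Work backward from the goal:
  through step 2 (unlock(d_hall_store)): drop {open(d_hall_store)}, keep {at(office), key_at(k1,hall)}, require {have(k3), locked(d_hall_store)}
    → {at(office), have(k3), key_at(k1,hall), locked(d_hall_store)}
  through step 1 (move(store,office)): drop {at(office)}, keep {have(k3), key_at(k1,hall), locked(d_hall_store)}, require {at(store), open(d_office_store)}
    → {at(store), have(k3), key_at(k1,hall), locked(d_hall_store), open(d_office_store)}

== RESULT ==
["at(store)", "have(k3)", "key_at(k1,hall)", "locked(d_hall_store)", "open(d_office_store)"]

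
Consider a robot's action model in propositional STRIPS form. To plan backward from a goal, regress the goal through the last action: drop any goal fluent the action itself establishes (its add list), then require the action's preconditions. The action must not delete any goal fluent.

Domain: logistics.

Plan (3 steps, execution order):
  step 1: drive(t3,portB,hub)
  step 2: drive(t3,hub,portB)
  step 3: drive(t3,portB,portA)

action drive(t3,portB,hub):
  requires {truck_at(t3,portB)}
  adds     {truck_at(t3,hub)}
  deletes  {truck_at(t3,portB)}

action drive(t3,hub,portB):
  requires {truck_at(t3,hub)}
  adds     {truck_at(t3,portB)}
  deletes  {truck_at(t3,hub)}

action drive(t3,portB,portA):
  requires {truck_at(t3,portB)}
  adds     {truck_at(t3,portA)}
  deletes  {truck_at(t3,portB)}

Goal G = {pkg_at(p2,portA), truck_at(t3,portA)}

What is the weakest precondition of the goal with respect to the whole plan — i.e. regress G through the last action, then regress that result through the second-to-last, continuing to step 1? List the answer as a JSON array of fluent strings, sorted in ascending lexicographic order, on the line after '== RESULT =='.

Regress step by step:
  through step 3 (drive(t3,portB,portA)): drop {truck_at(t3,portA)}, keep {pkg_at(p2,portA)}, require {truck_at(t3,portB)}
    → {pkg_at(p2,portA), truck_at(t3,portB)}
  through step 2 (drive(t3,hub,portB)): drop {truck_at(t3,portB)}, keep {pkg_at(p2,portA)}, require {truck_at(t3,hub)}
    → {pkg_at(p2,portA), truck_at(t3,hub)}
  through step 1 (drive(t3,portB,hub)): drop {truck_at(t3,hub)}, keep {pkg_at(p2,portA)}, require {truck_at(t3,portB)}
    → {pkg_at(p2,portA), truck_at(t3,portB)}

== RESULT ==
["pkg_at(p2,portA)", "truck_at(t3,portB)"]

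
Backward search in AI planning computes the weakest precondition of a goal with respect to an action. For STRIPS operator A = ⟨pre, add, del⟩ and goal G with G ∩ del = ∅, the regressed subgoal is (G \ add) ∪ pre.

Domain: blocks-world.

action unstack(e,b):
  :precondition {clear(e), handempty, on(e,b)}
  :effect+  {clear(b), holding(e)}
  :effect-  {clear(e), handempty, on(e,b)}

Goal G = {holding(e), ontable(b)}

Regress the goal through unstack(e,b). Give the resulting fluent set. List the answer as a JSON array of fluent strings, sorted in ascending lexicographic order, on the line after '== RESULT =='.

Regress:
  G ∩ del = {}  (empty — regression defined)
  G \ add = {holding(e), ontable(b)} \ {clear(b), holding(e)} = {ontable(b)}
  ∪ pre   = {ontable(b)} ∪ {clear(e), handempty, on(e,b)}
          = {clear(e), handempty, on(e,b), ontable(b)}

== RESULT ==
["clear(e)", "handempty", "on(e,b)", "ontable(b)"]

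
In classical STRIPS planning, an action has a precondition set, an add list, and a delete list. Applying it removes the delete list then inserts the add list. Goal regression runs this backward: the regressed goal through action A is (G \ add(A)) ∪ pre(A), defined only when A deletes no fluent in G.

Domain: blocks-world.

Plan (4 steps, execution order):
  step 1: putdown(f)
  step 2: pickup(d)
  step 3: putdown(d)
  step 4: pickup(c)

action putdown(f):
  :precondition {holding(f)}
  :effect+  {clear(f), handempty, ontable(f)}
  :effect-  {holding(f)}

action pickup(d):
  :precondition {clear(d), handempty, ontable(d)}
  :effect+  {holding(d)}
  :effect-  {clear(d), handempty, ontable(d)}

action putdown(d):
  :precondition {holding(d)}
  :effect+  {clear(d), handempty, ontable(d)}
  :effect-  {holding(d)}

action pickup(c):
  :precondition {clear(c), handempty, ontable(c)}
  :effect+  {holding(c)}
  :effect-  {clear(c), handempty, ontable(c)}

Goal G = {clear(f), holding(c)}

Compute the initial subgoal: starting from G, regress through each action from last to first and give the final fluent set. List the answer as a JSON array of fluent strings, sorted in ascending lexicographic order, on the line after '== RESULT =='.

Work backward from the goal:
  through step 4 (pickup(c)): drop {holding(c)}, keep {clear(f)}, require {clear(c), handempty, ontable(c)}
    → {clear(c), clear(f), handempty, ontable(c)}
  through step 3 (putdown(d)): drop {handempty}, keep {clear(c), clear(f), ontable(c)}, require {holding(d)}
    → {clear(c), clear(f), holding(d), ontable(c)}
  through step 2 (pickup(d)): drop {holding(d)}, keep {clear(c), clear(f), ontable(c)}, require {clear(d), handempty, ontable(d)}
    → {clear(c), clear(d), clear(f), handempty, ontable(c), ontable(d)}
  through step 1 (putdown(f)): drop {clear(f), handempty}, keep {clear(c), clear(d), ontable(c), ontable(d)}, require {holding(f)}
    → {clear(c), clear(d), holding(f), ontable(c), ontable(d)}

== RESULT ==
["clear(c)", "clear(d)", "holding(f)", "ontable(c)", "ontable(d)"]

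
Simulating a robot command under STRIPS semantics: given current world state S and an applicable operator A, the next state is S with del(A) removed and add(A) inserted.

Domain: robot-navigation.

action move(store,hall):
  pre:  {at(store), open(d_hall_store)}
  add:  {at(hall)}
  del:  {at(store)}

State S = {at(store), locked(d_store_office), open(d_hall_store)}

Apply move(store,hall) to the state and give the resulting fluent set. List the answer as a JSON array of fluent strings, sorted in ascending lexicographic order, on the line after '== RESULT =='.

Compute (S \ del) ∪ add:
  pre ⊆ S: {at(store), open(d_hall_store)} ⊆ S  — applicable
  S \ del = {locked(d_store_office), open(d_hall_store)}
  ∪ add   = {at(hall), locked(d_store_office), open(d_hall_store)}

== RESULT ==
["at(hall)", "locked(d_store_office)", "open(d_hall_store)"]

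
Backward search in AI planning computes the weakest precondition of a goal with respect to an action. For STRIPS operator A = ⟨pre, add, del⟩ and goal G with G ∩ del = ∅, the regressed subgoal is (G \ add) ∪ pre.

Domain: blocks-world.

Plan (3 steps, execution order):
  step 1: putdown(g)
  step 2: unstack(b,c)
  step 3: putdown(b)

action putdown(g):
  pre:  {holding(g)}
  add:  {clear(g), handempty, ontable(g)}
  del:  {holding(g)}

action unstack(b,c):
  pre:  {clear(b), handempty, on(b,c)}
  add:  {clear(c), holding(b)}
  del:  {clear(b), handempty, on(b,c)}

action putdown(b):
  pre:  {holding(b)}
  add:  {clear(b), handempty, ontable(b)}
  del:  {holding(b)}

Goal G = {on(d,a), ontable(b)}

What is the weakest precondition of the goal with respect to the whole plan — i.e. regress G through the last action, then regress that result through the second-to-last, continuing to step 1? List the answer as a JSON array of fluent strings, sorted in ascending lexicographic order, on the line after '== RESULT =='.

Regress step by step:
  through step 3 (putdown(b)): drop {ontable(b)}, keep {on(d,a)}, require {holding(b)}
    → {holding(b), on(d,a)}
  through step 2 (unstack(b,c)): drop {holding(b)}, keep {on(d,a)}, require {clear(b), handempty, on(b,c)}
    → {clear(b), handempty, on(b,c), on(d,a)}
  through step 1 (putdown(g)): drop {handempty}, keep {clear(b), on(b,c), on(d,a)}, require {holding(g)}
    → {clear(b), holding(g), on(b,c), on(d,a)}

== RESULT ==
["clear(b)", "holding(g)", "on(b,c)", "on(d,a)"]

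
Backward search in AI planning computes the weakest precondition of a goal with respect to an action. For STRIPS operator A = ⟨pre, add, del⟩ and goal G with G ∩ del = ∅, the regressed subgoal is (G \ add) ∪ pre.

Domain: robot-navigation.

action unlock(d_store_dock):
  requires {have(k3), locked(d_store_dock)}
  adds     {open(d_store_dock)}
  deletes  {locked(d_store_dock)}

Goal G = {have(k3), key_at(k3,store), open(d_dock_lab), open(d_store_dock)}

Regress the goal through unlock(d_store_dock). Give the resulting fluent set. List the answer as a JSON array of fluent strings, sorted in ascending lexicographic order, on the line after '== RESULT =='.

Regress:
  G ∩ del = {}  (empty — regression defined)
  G \ add = {have(k3), key_at(k3,store), open(d_dock_lab), open(d_store_dock)} \ {open(d_store_dock)} = {have(k3), key_at(k3,store), open(d_dock_lab)}
  ∪ pre   = {have(k3), key_at(k3,store), open(d_dock_lab)} ∪ {have(k3), locked(d_store_dock)}
          = {have(k3), key_at(k3,store), locked(d_store_dock), open(d_dock_lab)}

== RESULT ==
["have(k3)", "key_at(k3,store)", "locked(d_store_dock)", "open(d_dock_lab)"]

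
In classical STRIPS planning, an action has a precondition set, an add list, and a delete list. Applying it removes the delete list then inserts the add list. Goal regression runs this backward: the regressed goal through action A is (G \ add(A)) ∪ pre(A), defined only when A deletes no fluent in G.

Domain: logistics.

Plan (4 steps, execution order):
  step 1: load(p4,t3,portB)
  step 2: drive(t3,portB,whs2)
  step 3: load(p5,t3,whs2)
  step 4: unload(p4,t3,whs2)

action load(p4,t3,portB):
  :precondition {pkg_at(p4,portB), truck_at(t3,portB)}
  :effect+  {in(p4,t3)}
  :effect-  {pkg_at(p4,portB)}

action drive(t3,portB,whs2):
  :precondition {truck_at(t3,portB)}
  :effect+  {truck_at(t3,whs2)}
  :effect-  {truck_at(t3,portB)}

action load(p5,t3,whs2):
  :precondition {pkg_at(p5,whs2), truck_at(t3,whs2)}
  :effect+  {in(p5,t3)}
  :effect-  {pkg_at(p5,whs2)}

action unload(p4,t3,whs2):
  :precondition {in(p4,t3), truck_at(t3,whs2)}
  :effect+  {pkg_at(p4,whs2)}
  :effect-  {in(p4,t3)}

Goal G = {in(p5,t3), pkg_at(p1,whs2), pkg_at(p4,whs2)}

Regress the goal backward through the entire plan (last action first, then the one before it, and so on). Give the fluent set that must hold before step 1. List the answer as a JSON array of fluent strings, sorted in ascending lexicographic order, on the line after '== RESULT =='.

Regress step by step:
  through step 4 (unload(p4,t3,whs2)): drop {pkg_at(p4,whs2)}, keep {in(p5,t3), pkg_at(p1,whs2)}, require {in(p4,t3), truck_at(t3,whs2)}
    → {in(p4,t3), in(p5,t3), pkg_at(p1,whs2), truck_at(t3,whs2)}
  through step 3 (load(p5,t3,whs2)): drop {in(p5,t3)}, keep {in(p4,t3), pkg_at(p1,whs2), truck_at(t3,whs2)}, require {pkg_at(p5,whs2), truck_at(t3,whs2)}
    → {in(p4,t3), pkg_at(p1,whs2), pkg_at(p5,whs2), truck_at(t3,whs2)}
  through step 2 (drive(t3,portB,whs2)): drop {truck_at(t3,whs2)}, keep {in(p4,t3), pkg_at(p1,whs2), pkg_at(p5,whs2)}, require {truck_at(t3,portB)}
    → {in(p4,t3), pkg_at(p1,whs2), pkg_at(p5,whs2), truck_at(t3,portB)}
  through step 1 (load(p4,t3,portB)): drop {in(p4,t3)}, keep {pkg_at(p1,whs2), pkg_at(p5,whs2), truck_at(t3,portB)}, require {pkg_at(p4,portB), truck_at(t3,portB)}
    → {pkg_at(p1,whs2), pkg_at(p4,portB), pkg_at(p5,whs2), truck_at(t3,portB)}

== RESULT ==
["pkg_at(p1,whs2)", "pkg_at(p4,portB)", "pkg_at(p5,whs2)", "truck_at(t3,portB)"]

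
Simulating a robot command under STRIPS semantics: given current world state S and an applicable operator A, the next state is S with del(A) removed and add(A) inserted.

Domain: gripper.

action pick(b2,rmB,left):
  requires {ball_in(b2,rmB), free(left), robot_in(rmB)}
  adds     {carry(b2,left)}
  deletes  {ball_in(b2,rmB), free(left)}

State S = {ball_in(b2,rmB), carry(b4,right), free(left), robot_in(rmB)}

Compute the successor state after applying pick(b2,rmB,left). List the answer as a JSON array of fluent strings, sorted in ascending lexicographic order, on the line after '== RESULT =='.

Compute (S \ del) ∪ add:
  pre ⊆ S: {ball_in(b2,rmB), free(left), robot_in(rmB)} ⊆ S  — applicable
  S \ del = {carry(b4,right), robot_in(rmB)}
  ∪ add   = {carry(b2,left), carry(b4,right), robot_in(rmB)}

== RESULT ==
["carry(b2,left)", "carry(b4,right)", "robot_in(rmB)"]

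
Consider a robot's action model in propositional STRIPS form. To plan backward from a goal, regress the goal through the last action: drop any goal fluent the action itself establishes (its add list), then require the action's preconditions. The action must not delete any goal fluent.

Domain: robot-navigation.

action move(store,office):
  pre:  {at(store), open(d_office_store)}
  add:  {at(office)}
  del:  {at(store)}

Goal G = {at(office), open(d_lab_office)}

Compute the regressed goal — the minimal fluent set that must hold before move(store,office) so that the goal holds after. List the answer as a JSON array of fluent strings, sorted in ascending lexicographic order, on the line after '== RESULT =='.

Compute (G \ add) ∪ pre:
  G ∩ del = {}  (empty — regression defined)
  G \ add = {at(office), open(d_lab_office)} \ {at(office)} = {open(d_lab_office)}
  ∪ pre   = {open(d_lab_office)} ∪ {at(store), open(d_office_store)}
          = {at(store), open(d_lab_office), open(d_office_store)}

== RESULT ==
["at(store)", "open(d_lab_office)", "open(d_office_store)"]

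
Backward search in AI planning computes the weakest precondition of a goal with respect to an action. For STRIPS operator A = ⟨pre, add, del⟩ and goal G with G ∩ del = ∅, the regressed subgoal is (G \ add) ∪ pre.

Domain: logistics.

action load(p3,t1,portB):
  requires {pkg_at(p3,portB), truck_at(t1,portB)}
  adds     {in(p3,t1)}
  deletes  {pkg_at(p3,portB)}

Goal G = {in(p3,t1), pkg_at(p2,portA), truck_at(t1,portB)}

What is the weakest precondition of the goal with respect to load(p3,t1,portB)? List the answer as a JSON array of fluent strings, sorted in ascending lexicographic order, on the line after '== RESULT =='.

Compute (G \ add) ∪ pre:
  G ∩ del = {}  (empty — regression defined)
  G \ add = {in(p3,t1), pkg_at(p2,portA), truck_at(t1,portB)} \ {in(p3,t1)} = {pkg_at(p2,portA), truck_at(t1,portB)}
  ∪ pre   = {pkg_at(p2,portA), truck_at(t1,portB)} ∪ {pkg_at(p3,portB), truck_at(t1,portB)}
          = {pkg_at(p2,portA), pkg_at(p3,portB), truck_at(t1,portB)}

== RESULT ==
["pkg_at(p2,portA)", "pkg_at(p3,portB)", "truck_at(t1,portB)"]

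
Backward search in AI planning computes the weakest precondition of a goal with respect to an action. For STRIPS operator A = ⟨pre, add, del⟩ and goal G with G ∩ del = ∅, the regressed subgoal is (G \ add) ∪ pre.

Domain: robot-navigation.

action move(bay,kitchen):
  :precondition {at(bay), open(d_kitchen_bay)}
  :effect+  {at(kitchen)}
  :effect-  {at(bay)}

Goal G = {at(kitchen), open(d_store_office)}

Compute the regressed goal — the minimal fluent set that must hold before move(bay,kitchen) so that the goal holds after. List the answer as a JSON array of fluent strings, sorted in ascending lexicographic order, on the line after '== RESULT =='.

Compute (G \ add) ∪ pre:
  G ∩ del = {}  (empty — regression defined)
  G \ add = {at(kitchen), open(d_store_office)} \ {at(kitchen)} = {open(d_store_office)}
  ∪ pre   = {open(d_store_office)} ∪ {at(bay), open(d_kitchen_bay)}
          = {at(bay), open(d_kitchen_bay), open(d_store_office)}

== RESULT ==
["at(bay)", "open(d_kitchen_bay)", "open(d_store_office)"]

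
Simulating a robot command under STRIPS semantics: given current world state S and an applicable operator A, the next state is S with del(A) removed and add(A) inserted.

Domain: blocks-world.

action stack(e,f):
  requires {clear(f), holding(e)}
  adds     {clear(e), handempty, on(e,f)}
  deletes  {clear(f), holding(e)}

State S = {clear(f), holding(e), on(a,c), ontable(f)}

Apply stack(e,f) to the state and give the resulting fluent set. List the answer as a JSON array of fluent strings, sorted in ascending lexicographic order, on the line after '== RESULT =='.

Compute (S \ del) ∪ add:
  pre ⊆ S: {clear(f), holding(e)} ⊆ S  — applicable
  S \ del = {on(a,c), ontable(f)}
  ∪ add   = {clear(e), handempty, on(a,c), on(e,f), ontable(f)}

== RESULT ==
["clear(e)", "handempty", "on(a,c)", "on(e,f)", "ontable(f)"]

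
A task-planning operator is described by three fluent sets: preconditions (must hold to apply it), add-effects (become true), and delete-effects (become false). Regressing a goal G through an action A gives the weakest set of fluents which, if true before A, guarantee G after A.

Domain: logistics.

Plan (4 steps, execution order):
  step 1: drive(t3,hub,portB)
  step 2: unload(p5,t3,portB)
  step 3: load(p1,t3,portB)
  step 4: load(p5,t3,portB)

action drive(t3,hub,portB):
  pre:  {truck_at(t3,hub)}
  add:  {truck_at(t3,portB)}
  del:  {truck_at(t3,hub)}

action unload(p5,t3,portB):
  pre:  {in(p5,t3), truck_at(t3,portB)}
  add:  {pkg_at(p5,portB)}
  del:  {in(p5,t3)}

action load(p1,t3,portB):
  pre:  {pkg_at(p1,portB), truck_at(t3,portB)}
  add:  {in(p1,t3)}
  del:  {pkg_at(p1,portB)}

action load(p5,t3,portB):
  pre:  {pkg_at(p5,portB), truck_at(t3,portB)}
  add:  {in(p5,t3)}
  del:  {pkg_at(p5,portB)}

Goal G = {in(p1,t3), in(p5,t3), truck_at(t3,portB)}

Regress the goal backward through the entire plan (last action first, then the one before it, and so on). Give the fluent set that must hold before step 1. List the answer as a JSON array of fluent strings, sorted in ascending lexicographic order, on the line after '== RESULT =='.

Work backward from the goal:
  through step 4 (load(p5,t3,portB)): drop {in(p5,t3)}, keep {in(p1,t3), truck_at(t3,portB)}, require {pkg_at(p5,portB), truck_at(t3,portB)}
    → {in(p1,t3), pkg_at(p5,portB), truck_at(t3,portB)}
  through step 3 (load(p1,t3,portB)): drop {in(p1,t3)}, keep {pkg_at(p5,portB), truck_at(t3,portB)}, require {pkg_at(p1,portB), truck_at(t3,portB)}
    → {pkg_at(p1,portB), pkg_at(p5,portB), truck_at(t3,portB)}
  through step 2 (unload(p5,t3,portB)): drop {pkg_at(p5,portB)}, keep {pkg_at(p1,portB), truck_at(t3,portB)}, require {in(p5,t3), truck_at(t3,portB)}
    → {in(p5,t3), pkg_at(p1,portB), truck_at(t3,portB)}
  through step 1 (drive(t3,hub,portB)): drop {truck_at(t3,portB)}, keep {in(p5,t3), pkg_at(p1,portB)}, require {truck_at(t3,hub)}
    → {in(p5,t3), pkg_at(p1,portB), truck_at(t3,hub)}

== RESULT ==
["in(p5,t3)", "pkg_at(p1,portB)", "truck_at(t3,hub)"]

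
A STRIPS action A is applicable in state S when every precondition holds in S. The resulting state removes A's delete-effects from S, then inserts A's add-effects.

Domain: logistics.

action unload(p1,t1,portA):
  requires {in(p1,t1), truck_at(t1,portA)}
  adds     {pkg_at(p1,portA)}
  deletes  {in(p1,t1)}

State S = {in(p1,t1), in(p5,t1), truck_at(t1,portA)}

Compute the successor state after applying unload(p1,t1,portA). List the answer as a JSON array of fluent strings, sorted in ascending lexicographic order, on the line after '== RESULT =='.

Compute (S \ del) ∪ add:
  pre ⊆ S: {in(p1,t1), truck_at(t1,portA)} ⊆ S  — applicable
  S \ del = {in(p5,t1), truck_at(t1,portA)}
  ∪ add   = {in(p5,t1), pkg_at(p1,portA), truck_at(t1,portA)}

== RESULT ==
["in(p5,t1)", "pkg_at(p1,portA)", "truck_at(t1,portA)"]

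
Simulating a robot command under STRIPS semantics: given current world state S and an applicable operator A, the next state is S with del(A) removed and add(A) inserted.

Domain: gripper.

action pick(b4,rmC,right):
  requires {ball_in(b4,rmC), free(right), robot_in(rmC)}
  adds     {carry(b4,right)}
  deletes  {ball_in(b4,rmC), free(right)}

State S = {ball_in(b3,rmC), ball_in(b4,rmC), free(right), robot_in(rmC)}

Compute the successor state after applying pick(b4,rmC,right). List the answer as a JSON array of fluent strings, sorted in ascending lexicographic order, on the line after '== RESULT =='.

Compute (S \ del) ∪ add:
  pre ⊆ S: {ball_in(b4,rmC), free(right), robot_in(rmC)} ⊆ S  — applicable
  S \ del = {ball_in(b3,rmC), robot_in(rmC)}
  ∪ add   = {ball_in(b3,rmC), carry(b4,right), robot_in(rmC)}

== RESULT ==
["ball_in(b3,rmC)", "carry(b4,right)", "robot_in(rmC)"]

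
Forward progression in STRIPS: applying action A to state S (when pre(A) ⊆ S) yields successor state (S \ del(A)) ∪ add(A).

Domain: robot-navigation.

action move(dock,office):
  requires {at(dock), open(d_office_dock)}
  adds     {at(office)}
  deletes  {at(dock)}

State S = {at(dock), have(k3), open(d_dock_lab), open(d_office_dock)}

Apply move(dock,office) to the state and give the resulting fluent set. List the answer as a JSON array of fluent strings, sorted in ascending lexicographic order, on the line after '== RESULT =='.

Progress:
  pre ⊆ S: {at(dock), open(d_office_dock)} ⊆ S  — applicable
  S \ del = {have(k3), open(d_dock_lab), open(d_office_dock)}
  ∪ add   = {at(office), have(k3), open(d_dock_lab), open(d_office_dock)}

== RESULT ==
["at(office)", "have(k3)", "open(d_dock_lab)", "open(d_office_dock)"]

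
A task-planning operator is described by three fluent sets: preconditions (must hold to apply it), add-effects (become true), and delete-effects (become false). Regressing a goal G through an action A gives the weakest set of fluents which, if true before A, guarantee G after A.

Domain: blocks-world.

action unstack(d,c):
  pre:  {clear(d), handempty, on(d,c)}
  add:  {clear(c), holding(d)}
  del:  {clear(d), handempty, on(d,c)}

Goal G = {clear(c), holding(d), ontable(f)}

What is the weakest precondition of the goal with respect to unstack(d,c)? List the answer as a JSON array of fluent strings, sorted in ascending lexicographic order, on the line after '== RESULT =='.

Compute (G \ add) ∪ pre:
  G ∩ del = {}  (empty — regression defined)
  G \ add = {clear(c), holding(d), ontable(f)} \ {clear(c), holding(d)} = {ontable(f)}
  ∪ pre   = {ontable(f)} ∪ {clear(d), handempty, on(d,c)}
          = {clear(d), handempty, on(d,c), ontable(f)}

== RESULT ==
["clear(d)", "handempty", "on(d,c)", "ontable(f)"]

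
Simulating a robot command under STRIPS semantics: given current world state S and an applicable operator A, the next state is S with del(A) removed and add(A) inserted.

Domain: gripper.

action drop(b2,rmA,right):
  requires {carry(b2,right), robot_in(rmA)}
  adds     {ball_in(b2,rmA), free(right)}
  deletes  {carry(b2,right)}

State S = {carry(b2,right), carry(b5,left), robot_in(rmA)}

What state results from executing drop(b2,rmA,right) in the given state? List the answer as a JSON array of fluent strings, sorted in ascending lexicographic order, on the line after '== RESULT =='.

Compute (S \ del) ∪ add:
  pre ⊆ S: {carry(b2,right), robot_in(rmA)} ⊆ S  — applicable
  S \ del = {carry(b5,left), robot_in(rmA)}
  ∪ add   = {ball_in(b2,rmA), carry(b5,left), free(right), robot_in(rmA)}

== RESULT ==
["ball_in(b2,rmA)", "carry(b5,left)", "free(right)", "robot_in(rmA)"]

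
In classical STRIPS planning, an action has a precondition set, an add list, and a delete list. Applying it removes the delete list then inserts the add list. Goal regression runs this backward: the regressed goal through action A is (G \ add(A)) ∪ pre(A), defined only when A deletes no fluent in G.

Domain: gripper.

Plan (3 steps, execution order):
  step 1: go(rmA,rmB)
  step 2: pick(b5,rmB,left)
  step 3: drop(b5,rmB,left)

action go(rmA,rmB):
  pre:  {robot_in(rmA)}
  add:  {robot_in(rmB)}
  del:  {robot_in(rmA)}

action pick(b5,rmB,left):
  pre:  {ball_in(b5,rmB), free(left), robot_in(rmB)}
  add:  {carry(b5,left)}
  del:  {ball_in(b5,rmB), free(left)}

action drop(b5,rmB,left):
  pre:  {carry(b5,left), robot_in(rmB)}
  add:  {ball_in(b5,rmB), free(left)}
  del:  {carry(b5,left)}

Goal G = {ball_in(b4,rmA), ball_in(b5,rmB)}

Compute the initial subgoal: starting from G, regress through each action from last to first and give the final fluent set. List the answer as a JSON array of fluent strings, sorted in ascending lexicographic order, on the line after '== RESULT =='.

Regress step by step:
  through step 3 (drop(b5,rmB,left)): drop {ball_in(b5,rmB)}, keep {ball_in(b4,rmA)}, require {carry(b5,left), robot_in(rmB)}
    → {ball_in(b4,rmA), carry(b5,left), robot_in(rmB)}
  through step 2 (pick(b5,rmB,left)): drop {carry(b5,left)}, keep {ball_in(b4,rmA), robot_in(rmB)}, require {ball_in(b5,rmB), free(left), robot_in(rmB)}
    → {ball_in(b4,rmA), ball_in(b5,rmB), free(left), robot_in(rmB)}
  through step 1 (go(rmA,rmB)): drop {robot_in(rmB)}, keep {ball_in(b4,rmA), ball_in(b5,rmB), free(left)}, require {robot_in(rmA)}
    → {ball_in(b4,rmA), ball_in(b5,rmB), free(left), robot_in(rmA)}

== RESULT ==
["ball_in(b4,rmA)", "ball_in(b5,rmB)", "free(left)", "robot_in(rmA)"]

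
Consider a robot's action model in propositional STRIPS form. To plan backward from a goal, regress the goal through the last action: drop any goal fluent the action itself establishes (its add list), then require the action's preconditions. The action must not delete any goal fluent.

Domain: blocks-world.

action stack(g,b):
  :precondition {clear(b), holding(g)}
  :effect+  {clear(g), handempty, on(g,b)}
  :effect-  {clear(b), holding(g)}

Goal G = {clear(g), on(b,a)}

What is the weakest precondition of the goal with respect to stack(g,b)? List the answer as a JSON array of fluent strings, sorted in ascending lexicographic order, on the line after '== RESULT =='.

Regress:
  G ∩ del = {}  (empty — regression defined)
  G \ add = {clear(g), on(b,a)} \ {clear(g), handempty, on(g,b)} = {on(b,a)}
  ∪ pre   = {on(b,a)} ∪ {clear(b), holding(g)}
          = {clear(b), holding(g), on(b,a)}

== RESULT ==
["clear(b)", "holding(g)", "on(b,a)"]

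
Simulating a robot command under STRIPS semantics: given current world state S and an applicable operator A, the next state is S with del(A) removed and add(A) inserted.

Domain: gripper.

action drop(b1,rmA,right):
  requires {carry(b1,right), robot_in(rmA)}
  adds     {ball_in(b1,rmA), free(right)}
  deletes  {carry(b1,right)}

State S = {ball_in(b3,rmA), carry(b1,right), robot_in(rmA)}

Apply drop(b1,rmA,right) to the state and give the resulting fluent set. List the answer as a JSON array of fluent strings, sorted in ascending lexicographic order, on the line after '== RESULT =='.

Compute (S \ del) ∪ add:
  pre ⊆ S: {carry(b1,right), robot_in(rmA)} ⊆ S  — applicable
  S \ del = {ball_in(b3,rmA), robot_in(rmA)}
  ∪ add   = {ball_in(b1,rmA), ball_in(b3,rmA), free(right), robot_in(rmA)}

== RESULT ==
["ball_in(b1,rmA)", "ball_in(b3,rmA)", "free(right)", "robot_in(rmA)"]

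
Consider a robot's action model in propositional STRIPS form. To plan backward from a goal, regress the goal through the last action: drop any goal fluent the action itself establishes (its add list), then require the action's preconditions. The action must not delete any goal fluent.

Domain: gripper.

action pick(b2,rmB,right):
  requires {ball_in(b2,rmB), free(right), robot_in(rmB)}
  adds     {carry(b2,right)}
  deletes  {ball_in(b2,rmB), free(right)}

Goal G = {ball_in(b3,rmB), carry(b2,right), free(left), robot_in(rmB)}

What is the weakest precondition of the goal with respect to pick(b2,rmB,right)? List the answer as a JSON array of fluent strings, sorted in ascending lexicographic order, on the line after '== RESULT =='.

Regress:
  G ∩ del = {}  (empty — regression defined)
  G \ add = {ball_in(b3,rmB), carry(b2,right), free(left), robot_in(rmB)} \ {carry(b2,right)} = {ball_in(b3,rmB), free(left), robot_in(rmB)}
  ∪ pre   = {ball_in(b3,rmB), free(left), robot_in(rmB)} ∪ {ball_in(b2,rmB), free(right), robot_in(rmB)}
          = {ball_in(b2,rmB), ball_in(b3,rmB), free(left), free(right), robot_in(rmB)}

== RESULT ==
["ball_in(b2,rmB)", "ball_in(b3,rmB)", "free(left)", "free(right)", "robot_in(rmB)"]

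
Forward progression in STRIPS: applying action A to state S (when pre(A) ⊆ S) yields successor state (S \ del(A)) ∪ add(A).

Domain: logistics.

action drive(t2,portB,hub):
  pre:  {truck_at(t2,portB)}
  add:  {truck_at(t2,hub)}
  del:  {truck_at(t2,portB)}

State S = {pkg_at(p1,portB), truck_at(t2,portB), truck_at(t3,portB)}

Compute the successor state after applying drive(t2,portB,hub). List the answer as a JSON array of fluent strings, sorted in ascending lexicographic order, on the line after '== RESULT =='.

Compute (S \ del) ∪ add:
  pre ⊆ S: {truck_at(t2,portB)} ⊆ S  — applicable
  S \ del = {pkg_at(p1,portB), truck_at(t3,portB)}
  ∪ add   = {pkg_at(p1,portB), truck_at(t2,hub), truck_at(t3,portB)}

== RESULT ==
["pkg_at(p1,portB)", "truck_at(t2,hub)", "truck_at(t3,portB)"]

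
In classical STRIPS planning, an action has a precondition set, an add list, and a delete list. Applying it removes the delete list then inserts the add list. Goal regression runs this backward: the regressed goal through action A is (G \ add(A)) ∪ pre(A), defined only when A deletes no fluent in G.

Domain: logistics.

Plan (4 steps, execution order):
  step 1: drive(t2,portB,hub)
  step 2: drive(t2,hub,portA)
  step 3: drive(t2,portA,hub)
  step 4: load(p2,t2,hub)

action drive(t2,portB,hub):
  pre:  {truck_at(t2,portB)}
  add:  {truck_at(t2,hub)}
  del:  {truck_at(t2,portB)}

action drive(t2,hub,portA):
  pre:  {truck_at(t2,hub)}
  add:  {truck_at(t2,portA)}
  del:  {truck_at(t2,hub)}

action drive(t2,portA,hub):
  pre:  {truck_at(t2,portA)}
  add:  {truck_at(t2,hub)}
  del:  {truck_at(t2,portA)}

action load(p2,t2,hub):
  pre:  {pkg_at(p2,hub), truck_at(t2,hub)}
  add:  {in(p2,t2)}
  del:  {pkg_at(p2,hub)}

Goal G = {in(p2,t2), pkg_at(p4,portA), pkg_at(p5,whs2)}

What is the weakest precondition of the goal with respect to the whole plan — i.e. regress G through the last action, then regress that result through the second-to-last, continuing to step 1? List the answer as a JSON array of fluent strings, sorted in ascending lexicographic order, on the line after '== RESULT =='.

Work backward from the goal:
  through step 4 (load(p2,t2,hub)): drop {in(p2,t2)}, keep {pkg_at(p4,portA), pkg_at(p5,whs2)}, require {pkg_at(p2,hub), truck_at(t2,hub)}
    → {pkg_at(p2,hub), pkg_at(p4,portA), pkg_at(p5,whs2), truck_at(t2,hub)}
  through step 3 (drive(t2,portA,hub)): drop {truck_at(t2,hub)}, keep {pkg_at(p2,hub), pkg_at(p4,portA), pkg_at(p5,whs2)}, require {truck_at(t2,portA)}
    → {pkg_at(p2,hub), pkg_at(p4,portA), pkg_at(p5,whs2), truck_at(t2,portA)}
  through step 2 (drive(t2,hub,portA)): drop {truck_at(t2,portA)}, keep {pkg_at(p2,hub), pkg_at(p4,portA), pkg_at(p5,whs2)}, require {truck_at(t2,hub)}
    → {pkg_at(p2,hub), pkg_at(p4,portA), pkg_at(p5,whs2), truck_at(t2,hub)}
  through step 1 (drive(t2,portB,hub)): drop {truck_at(t2,hub)}, keep {pkg_at(p2,hub), pkg_at(p4,portA), pkg_at(p5,whs2)}, require {truck_at(t2,portB)}
    → {pkg_at(p2,hub), pkg_at(p4,portA), pkg_at(p5,whs2), truck_at(t2,portB)}

== RESULT ==
["pkg_at(p2,hub)", "pkg_at(p4,portA)", "pkg_at(p5,whs2)", "truck_at(t2,portB)"]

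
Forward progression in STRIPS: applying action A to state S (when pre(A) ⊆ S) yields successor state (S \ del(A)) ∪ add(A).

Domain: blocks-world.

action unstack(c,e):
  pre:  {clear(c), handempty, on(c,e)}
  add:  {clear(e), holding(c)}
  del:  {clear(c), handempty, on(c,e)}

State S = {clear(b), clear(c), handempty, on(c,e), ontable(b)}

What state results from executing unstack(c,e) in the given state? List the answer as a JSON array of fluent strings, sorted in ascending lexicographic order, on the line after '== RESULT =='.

Progress:
  pre ⊆ S: {clear(c), handempty, on(c,e)} ⊆ S  — applicable
  S \ del = {clear(b), ontable(b)}
  ∪ add   = {clear(b), clear(e), holding(c), ontable(b)}

== RESULT ==
["clear(b)", "clear(e)", "holding(c)", "ontable(b)"]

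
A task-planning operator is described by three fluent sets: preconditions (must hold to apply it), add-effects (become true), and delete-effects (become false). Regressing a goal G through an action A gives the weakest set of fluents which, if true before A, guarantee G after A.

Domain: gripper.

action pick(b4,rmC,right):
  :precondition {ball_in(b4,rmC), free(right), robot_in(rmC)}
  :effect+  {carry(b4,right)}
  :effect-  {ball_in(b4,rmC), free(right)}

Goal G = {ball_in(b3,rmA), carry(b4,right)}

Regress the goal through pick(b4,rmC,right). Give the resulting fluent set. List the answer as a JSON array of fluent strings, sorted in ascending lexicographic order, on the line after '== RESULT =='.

Regress:
  G ∩ del = {}  (empty — regression defined)
  G \ add = {ball_in(b3,rmA), carry(b4,right)} \ {carry(b4,right)} = {ball_in(b3,rmA)}
  ∪ pre   = {ball_in(b3,rmA)} ∪ {ball_in(b4,rmC), free(right), robot_in(rmC)}
          = {ball_in(b3,rmA), ball_in(b4,rmC), free(right), robot_in(rmC)}

== RESULT ==
["ball_in(b3,rmA)", "ball_in(b4,rmC)", "free(right)", "robot_in(rmC)"]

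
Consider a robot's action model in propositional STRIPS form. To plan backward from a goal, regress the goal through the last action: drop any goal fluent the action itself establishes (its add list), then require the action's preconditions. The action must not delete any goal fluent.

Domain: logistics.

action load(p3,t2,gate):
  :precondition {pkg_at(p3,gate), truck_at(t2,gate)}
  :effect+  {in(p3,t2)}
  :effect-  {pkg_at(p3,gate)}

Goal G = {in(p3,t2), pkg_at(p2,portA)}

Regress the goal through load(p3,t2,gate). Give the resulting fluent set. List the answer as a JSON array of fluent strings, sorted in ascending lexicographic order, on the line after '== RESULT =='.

Compute (G \ add) ∪ pre:
  G ∩ del = {}  (empty — regression defined)
  G \ add = {in(p3,t2), pkg_at(p2,portA)} \ {in(p3,t2)} = {pkg_at(p2,portA)}
  ∪ pre   = {pkg_at(p2,portA)} ∪ {pkg_at(p3,gate), truck_at(t2,gate)}
          = {pkg_at(p2,portA), pkg_at(p3,gate), truck_at(t2,gate)}

== RESULT ==
["pkg_at(p2,portA)", "pkg_at(p3,gate)", "truck_at(t2,gate)"]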